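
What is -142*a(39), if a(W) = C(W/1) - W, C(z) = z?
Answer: 0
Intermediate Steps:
a(W) = 0 (a(W) = W/1 - W = W*1 - W = W - W = 0)
-142*a(39) = -142*0 = 0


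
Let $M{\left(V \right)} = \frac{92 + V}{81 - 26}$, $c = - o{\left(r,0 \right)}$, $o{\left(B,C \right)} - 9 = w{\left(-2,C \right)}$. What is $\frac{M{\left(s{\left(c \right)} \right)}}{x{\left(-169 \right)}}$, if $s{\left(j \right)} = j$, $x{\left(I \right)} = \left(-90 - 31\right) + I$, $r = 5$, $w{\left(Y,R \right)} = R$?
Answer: $- \frac{83}{15950} \approx -0.0052038$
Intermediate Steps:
$o{\left(B,C \right)} = 9 + C$
$c = -9$ ($c = - (9 + 0) = \left(-1\right) 9 = -9$)
$x{\left(I \right)} = -121 + I$
$M{\left(V \right)} = \frac{92}{55} + \frac{V}{55}$ ($M{\left(V \right)} = \frac{92 + V}{55} = \left(92 + V\right) \frac{1}{55} = \frac{92}{55} + \frac{V}{55}$)
$\frac{M{\left(s{\left(c \right)} \right)}}{x{\left(-169 \right)}} = \frac{\frac{92}{55} + \frac{1}{55} \left(-9\right)}{-121 - 169} = \frac{\frac{92}{55} - \frac{9}{55}}{-290} = \frac{83}{55} \left(- \frac{1}{290}\right) = - \frac{83}{15950}$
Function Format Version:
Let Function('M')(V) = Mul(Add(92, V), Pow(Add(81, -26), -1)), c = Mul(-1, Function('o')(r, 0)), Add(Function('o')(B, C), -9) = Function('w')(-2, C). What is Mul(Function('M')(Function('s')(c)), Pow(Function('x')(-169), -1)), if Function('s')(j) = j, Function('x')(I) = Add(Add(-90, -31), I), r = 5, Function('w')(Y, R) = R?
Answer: Rational(-83, 15950) ≈ -0.0052038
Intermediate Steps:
Function('o')(B, C) = Add(9, C)
c = -9 (c = Mul(-1, Add(9, 0)) = Mul(-1, 9) = -9)
Function('x')(I) = Add(-121, I)
Function('M')(V) = Add(Rational(92, 55), Mul(Rational(1, 55), V)) (Function('M')(V) = Mul(Add(92, V), Pow(55, -1)) = Mul(Add(92, V), Rational(1, 55)) = Add(Rational(92, 55), Mul(Rational(1, 55), V)))
Mul(Function('M')(Function('s')(c)), Pow(Function('x')(-169), -1)) = Mul(Add(Rational(92, 55), Mul(Rational(1, 55), -9)), Pow(Add(-121, -169), -1)) = Mul(Add(Rational(92, 55), Rational(-9, 55)), Pow(-290, -1)) = Mul(Rational(83, 55), Rational(-1, 290)) = Rational(-83, 15950)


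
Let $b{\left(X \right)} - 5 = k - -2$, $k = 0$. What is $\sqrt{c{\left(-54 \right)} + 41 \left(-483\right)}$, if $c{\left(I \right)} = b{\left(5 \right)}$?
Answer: $14 i \sqrt{101} \approx 140.7 i$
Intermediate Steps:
$b{\left(X \right)} = 7$ ($b{\left(X \right)} = 5 + \left(0 - -2\right) = 5 + \left(0 + 2\right) = 5 + 2 = 7$)
$c{\left(I \right)} = 7$
$\sqrt{c{\left(-54 \right)} + 41 \left(-483\right)} = \sqrt{7 + 41 \left(-483\right)} = \sqrt{7 - 19803} = \sqrt{-19796} = 14 i \sqrt{101}$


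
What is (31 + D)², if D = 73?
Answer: 10816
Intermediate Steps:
(31 + D)² = (31 + 73)² = 104² = 10816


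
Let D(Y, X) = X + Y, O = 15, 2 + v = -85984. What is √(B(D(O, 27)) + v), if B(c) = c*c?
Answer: 3*I*√9358 ≈ 290.21*I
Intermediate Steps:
v = -85986 (v = -2 - 85984 = -85986)
B(c) = c²
√(B(D(O, 27)) + v) = √((27 + 15)² - 85986) = √(42² - 85986) = √(1764 - 85986) = √(-84222) = 3*I*√9358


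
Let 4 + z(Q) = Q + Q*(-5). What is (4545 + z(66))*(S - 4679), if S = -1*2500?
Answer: -30704583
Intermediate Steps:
z(Q) = -4 - 4*Q (z(Q) = -4 + (Q + Q*(-5)) = -4 + (Q - 5*Q) = -4 - 4*Q)
S = -2500
(4545 + z(66))*(S - 4679) = (4545 + (-4 - 4*66))*(-2500 - 4679) = (4545 + (-4 - 264))*(-7179) = (4545 - 268)*(-7179) = 4277*(-7179) = -30704583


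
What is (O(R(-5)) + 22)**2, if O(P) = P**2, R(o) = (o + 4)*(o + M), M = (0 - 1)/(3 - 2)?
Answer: 3364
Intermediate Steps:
M = -1 (M = -1/1 = -1*1 = -1)
R(o) = (-1 + o)*(4 + o) (R(o) = (o + 4)*(o - 1) = (4 + o)*(-1 + o) = (-1 + o)*(4 + o))
(O(R(-5)) + 22)**2 = ((-4 + (-5)**2 + 3*(-5))**2 + 22)**2 = ((-4 + 25 - 15)**2 + 22)**2 = (6**2 + 22)**2 = (36 + 22)**2 = 58**2 = 3364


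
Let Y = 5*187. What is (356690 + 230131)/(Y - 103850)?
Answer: -195607/34305 ≈ -5.7020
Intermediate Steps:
Y = 935
(356690 + 230131)/(Y - 103850) = (356690 + 230131)/(935 - 103850) = 586821/(-102915) = 586821*(-1/102915) = -195607/34305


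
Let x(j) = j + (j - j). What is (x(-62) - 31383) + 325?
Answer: -31120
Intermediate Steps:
x(j) = j (x(j) = j + 0 = j)
(x(-62) - 31383) + 325 = (-62 - 31383) + 325 = -31445 + 325 = -31120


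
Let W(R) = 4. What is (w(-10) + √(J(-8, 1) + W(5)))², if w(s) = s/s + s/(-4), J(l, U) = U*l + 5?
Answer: 81/4 ≈ 20.250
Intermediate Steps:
J(l, U) = 5 + U*l
w(s) = 1 - s/4 (w(s) = 1 + s*(-¼) = 1 - s/4)
(w(-10) + √(J(-8, 1) + W(5)))² = ((1 - ¼*(-10)) + √((5 + 1*(-8)) + 4))² = ((1 + 5/2) + √((5 - 8) + 4))² = (7/2 + √(-3 + 4))² = (7/2 + √1)² = (7/2 + 1)² = (9/2)² = 81/4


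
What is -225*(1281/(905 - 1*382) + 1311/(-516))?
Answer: 1849275/89956 ≈ 20.558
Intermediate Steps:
-225*(1281/(905 - 1*382) + 1311/(-516)) = -225*(1281/(905 - 382) + 1311*(-1/516)) = -225*(1281/523 - 437/172) = -225*(-8219/89956) = 1849275/89956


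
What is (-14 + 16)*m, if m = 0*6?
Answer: 0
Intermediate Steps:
m = 0
(-14 + 16)*m = (-14 + 16)*0 = 2*0 = 0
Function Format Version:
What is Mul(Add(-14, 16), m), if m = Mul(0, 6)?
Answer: 0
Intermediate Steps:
m = 0
Mul(Add(-14, 16), m) = Mul(Add(-14, 16), 0) = Mul(2, 0) = 0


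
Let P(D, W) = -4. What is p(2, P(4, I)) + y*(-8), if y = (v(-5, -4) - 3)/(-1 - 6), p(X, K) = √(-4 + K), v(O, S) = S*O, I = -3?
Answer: 136/7 + 2*I*√2 ≈ 19.429 + 2.8284*I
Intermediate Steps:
v(O, S) = O*S
y = -17/7 (y = (-5*(-4) - 3)/(-1 - 6) = (20 - 3)/(-7) = 17*(-⅐) = -17/7 ≈ -2.4286)
p(2, P(4, I)) + y*(-8) = √(-4 - 4) - 17/7*(-8) = √(-8) + 136/7 = 2*I*√2 + 136/7 = 136/7 + 2*I*√2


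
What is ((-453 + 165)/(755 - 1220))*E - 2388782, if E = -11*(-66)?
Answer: -370191514/155 ≈ -2.3883e+6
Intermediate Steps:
E = 726
((-453 + 165)/(755 - 1220))*E - 2388782 = ((-453 + 165)/(755 - 1220))*726 - 2388782 = -288/(-465)*726 - 2388782 = -288*(-1/465)*726 - 2388782 = (96/155)*726 - 2388782 = 69696/155 - 2388782 = -370191514/155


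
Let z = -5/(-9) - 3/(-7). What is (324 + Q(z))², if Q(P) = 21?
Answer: 119025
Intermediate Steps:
z = 62/63 (z = -5*(-⅑) - 3*(-⅐) = 5/9 + 3/7 = 62/63 ≈ 0.98413)
(324 + Q(z))² = (324 + 21)² = 345² = 119025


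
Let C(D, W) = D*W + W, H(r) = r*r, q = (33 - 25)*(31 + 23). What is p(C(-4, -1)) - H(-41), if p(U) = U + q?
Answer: -1246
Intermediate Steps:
q = 432 (q = 8*54 = 432)
H(r) = r²
C(D, W) = W + D*W
p(U) = 432 + U (p(U) = U + 432 = 432 + U)
p(C(-4, -1)) - H(-41) = (432 - (1 - 4)) - 1*(-41)² = (432 - 1*(-3)) - 1*1681 = (432 + 3) - 1681 = 435 - 1681 = -1246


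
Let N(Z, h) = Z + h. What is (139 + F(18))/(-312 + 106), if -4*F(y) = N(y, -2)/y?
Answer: -1249/1854 ≈ -0.67368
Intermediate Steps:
F(y) = -(-2 + y)/(4*y) (F(y) = -(y - 2)/(4*y) = -(-2 + y)/(4*y))
(139 + F(18))/(-312 + 106) = (139 + (¼)*(2 - 1*18)/18)/(-312 + 106) = (139 + (¼)*(1/18)*(2 - 18))/(-206) = (139 + (¼)*(1/18)*(-16))*(-1/206) = (139 - 2/9)*(-1/206) = (1249/9)*(-1/206) = -1249/1854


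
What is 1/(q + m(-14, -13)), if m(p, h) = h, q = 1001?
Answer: 1/988 ≈ 0.0010121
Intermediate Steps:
1/(q + m(-14, -13)) = 1/(1001 - 13) = 1/988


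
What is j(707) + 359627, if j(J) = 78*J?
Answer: 414773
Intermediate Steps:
j(707) + 359627 = 78*707 + 359627 = 55146 + 359627 = 414773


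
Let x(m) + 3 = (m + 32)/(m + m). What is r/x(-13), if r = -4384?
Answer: 113984/97 ≈ 1175.1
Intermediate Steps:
x(m) = -3 + (32 + m)/(2*m) (x(m) = -3 + (m + 32)/(m + m) = -3 + (32 + m)/((2*m)) = -3 + (32 + m)*(1/(2*m)) = -3 + (32 + m)/(2*m))
r/x(-13) = -4384/(-5/2 + 16/(-13)) = -4384/(-5/2 + 16*(-1/13)) = -4384/(-5/2 - 16/13) = -4384/(-97/26) = -4384*(-26/97) = 113984/97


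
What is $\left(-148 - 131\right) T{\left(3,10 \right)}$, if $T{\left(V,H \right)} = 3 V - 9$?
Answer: $0$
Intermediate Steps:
$T{\left(V,H \right)} = -9 + 3 V$
$\left(-148 - 131\right) T{\left(3,10 \right)} = \left(-148 - 131\right) \left(-9 + 3 \cdot 3\right) = - 279 \left(-9 + 9\right) = \left(-279\right) 0 = 0$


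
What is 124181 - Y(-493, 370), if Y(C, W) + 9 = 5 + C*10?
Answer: 129115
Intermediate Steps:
Y(C, W) = -4 + 10*C (Y(C, W) = -9 + (5 + C*10) = -9 + (5 + 10*C) = -4 + 10*C)
124181 - Y(-493, 370) = 124181 - (-4 + 10*(-493)) = 124181 - (-4 - 4930) = 124181 - 1*(-4934) = 124181 + 4934 = 129115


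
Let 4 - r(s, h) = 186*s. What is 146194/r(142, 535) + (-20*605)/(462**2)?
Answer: -32565877/5822964 ≈ -5.5927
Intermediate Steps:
r(s, h) = 4 - 186*s
146194/r(142, 535) + (-20*605)/(462**2) = 146194/(4 - 186*142) + (-20*605)/(462**2) = 146194/(4 - 26412) - 12100/213444 = 146194/(-26408) - 12100*1/213444 = 146194*(-1/26408) - 25/441 = -73097/13204 - 25/441 = -32565877/5822964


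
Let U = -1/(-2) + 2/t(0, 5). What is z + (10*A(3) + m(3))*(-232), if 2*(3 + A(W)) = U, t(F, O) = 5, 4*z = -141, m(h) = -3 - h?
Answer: 29091/4 ≈ 7272.8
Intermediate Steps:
z = -141/4 (z = (¼)*(-141) = -141/4 ≈ -35.250)
U = 9/10 (U = -1/(-2) + 2/5 = -1*(-½) + 2*(⅕) = ½ + ⅖ = 9/10 ≈ 0.90000)
A(W) = -51/20 (A(W) = -3 + (½)*(9/10) = -3 + 9/20 = -51/20)
z + (10*A(3) + m(3))*(-232) = -141/4 + (10*(-51/20) + (-3 - 1*3))*(-232) = -141/4 + (-51/2 + (-3 - 3))*(-232) = -141/4 + (-51/2 - 6)*(-232) = -141/4 - 63/2*(-232) = -141/4 + 7308 = 29091/4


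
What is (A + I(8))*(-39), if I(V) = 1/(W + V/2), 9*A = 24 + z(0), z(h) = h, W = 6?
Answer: -1079/10 ≈ -107.90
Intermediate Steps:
A = 8/3 (A = (24 + 0)/9 = (⅑)*24 = 8/3 ≈ 2.6667)
I(V) = 1/(6 + V/2)
(A + I(8))*(-39) = (8/3 + 2/(12 + 8))*(-39) = (8/3 + 2/20)*(-39) = (8/3 + 2*(1/20))*(-39) = (8/3 + ⅒)*(-39) = (83/30)*(-39) = -1079/10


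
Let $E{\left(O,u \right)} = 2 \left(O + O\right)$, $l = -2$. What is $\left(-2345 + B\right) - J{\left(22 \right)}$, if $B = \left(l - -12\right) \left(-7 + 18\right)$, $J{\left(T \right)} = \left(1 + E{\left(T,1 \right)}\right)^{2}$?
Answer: $-10156$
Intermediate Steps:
$E{\left(O,u \right)} = 4 O$ ($E{\left(O,u \right)} = 2 \cdot 2 O = 4 O$)
$J{\left(T \right)} = \left(1 + 4 T\right)^{2}$
$B = 110$ ($B = \left(-2 - -12\right) \left(-7 + 18\right) = \left(-2 + 12\right) 11 = 10 \cdot 11 = 110$)
$\left(-2345 + B\right) - J{\left(22 \right)} = \left(-2345 + 110\right) - \left(1 + 4 \cdot 22\right)^{2} = -2235 - \left(1 + 88\right)^{2} = -2235 - 89^{2} = -2235 - 7921 = -10156$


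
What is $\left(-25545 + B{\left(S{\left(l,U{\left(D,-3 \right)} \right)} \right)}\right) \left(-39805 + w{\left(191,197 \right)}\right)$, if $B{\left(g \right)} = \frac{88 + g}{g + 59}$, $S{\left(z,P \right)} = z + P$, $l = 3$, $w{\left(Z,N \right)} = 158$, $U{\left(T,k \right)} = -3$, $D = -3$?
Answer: $\frac{59750685349}{59} \approx 1.0127 \cdot 10^{9}$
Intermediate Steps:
$S{\left(z,P \right)} = P + z$
$B{\left(g \right)} = \frac{88 + g}{59 + g}$
$\left(-25545 + B{\left(S{\left(l,U{\left(D,-3 \right)} \right)} \right)}\right) \left(-39805 + w{\left(191,197 \right)}\right) = \left(-25545 + \frac{88 + \left(-3 + 3\right)}{59 + \left(-3 + 3\right)}\right) \left(-39805 + 158\right) = \left(-25545 + \frac{88 + 0}{59 + 0}\right) \left(-39647\right) = \left(-25545 + \frac{1}{59} \cdot 88\right) \left(-39647\right) = \left(-25545 + \frac{88}{59}\right) \left(-39647\right) = \left(- \frac{1507067}{59}\right) \left(-39647\right) = \frac{59750685349}{59}$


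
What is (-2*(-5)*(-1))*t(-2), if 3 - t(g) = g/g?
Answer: -20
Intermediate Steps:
t(g) = 2 (t(g) = 3 - g/g = 3 - 1*1 = 3 - 1 = 2)
(-2*(-5)*(-1))*t(-2) = (-2*(-5)*(-1))*2 = (10*(-1))*2 = -10*2 = -20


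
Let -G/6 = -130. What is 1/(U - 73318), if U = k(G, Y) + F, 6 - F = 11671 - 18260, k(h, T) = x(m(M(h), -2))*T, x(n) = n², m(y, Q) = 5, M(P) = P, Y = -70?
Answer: -1/68473 ≈ -1.4604e-5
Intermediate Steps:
G = 780 (G = -6*(-130) = 780)
k(h, T) = 25*T (k(h, T) = 5²*T = 25*T)
F = 6595 (F = 6 - (11671 - 18260) = 6 - 1*(-6589) = 6 + 6589 = 6595)
U = 4845 (U = 25*(-70) + 6595 = -1750 + 6595 = 4845)
1/(U - 73318) = 1/(4845 - 73318) = 1/(-68473) = -1/68473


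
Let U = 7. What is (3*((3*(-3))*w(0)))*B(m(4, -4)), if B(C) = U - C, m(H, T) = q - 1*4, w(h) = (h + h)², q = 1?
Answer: 0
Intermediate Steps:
w(h) = 4*h² (w(h) = (2*h)² = 4*h²)
m(H, T) = -3 (m(H, T) = 1 - 1*4 = 1 - 4 = -3)
B(C) = 7 - C
(3*((3*(-3))*w(0)))*B(m(4, -4)) = (3*((3*(-3))*(4*0²)))*(7 - 1*(-3)) = (3*(-36*0))*(7 + 3) = (3*(-9*0))*10 = (3*0)*10 = 0*10 = 0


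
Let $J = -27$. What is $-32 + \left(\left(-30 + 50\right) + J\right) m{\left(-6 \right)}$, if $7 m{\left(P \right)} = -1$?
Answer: $-31$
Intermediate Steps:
$m{\left(P \right)} = - \frac{1}{7}$ ($m{\left(P \right)} = \frac{1}{7} \left(-1\right) = - \frac{1}{7}$)
$-32 + \left(\left(-30 + 50\right) + J\right) m{\left(-6 \right)} = -32 + \left(\left(-30 + 50\right) - 27\right) \left(- \frac{1}{7}\right) = -32 + \left(20 - 27\right) \left(- \frac{1}{7}\right) = -32 - -1 = -32 + 1 = -31$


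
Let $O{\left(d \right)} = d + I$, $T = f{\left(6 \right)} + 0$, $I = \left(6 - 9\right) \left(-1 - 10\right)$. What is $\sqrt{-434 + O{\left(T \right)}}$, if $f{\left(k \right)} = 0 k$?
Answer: $i \sqrt{401} \approx 20.025 i$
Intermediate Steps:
$f{\left(k \right)} = 0$
$I = 33$ ($I = \left(-3\right) \left(-11\right) = 33$)
$T = 0$ ($T = 0 + 0 = 0$)
$O{\left(d \right)} = 33 + d$ ($O{\left(d \right)} = d + 33 = 33 + d$)
$\sqrt{-434 + O{\left(T \right)}} = \sqrt{-434 + \left(33 + 0\right)} = \sqrt{-434 + 33} = \sqrt{-401} = i \sqrt{401}$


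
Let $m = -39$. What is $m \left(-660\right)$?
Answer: $25740$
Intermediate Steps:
$m \left(-660\right) = \left(-39\right) \left(-660\right) = 25740$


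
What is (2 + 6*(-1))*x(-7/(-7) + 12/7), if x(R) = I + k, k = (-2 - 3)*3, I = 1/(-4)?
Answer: 61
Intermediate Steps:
I = -¼ ≈ -0.25000
k = -15 (k = -5*3 = -15)
x(R) = -61/4 (x(R) = -¼ - 15 = -61/4)
(2 + 6*(-1))*x(-7/(-7) + 12/7) = (2 + 6*(-1))*(-61/4) = (2 - 6)*(-61/4) = -4*(-61/4) = 61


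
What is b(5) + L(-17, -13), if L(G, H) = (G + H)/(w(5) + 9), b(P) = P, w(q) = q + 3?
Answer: 55/17 ≈ 3.2353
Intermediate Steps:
w(q) = 3 + q
L(G, H) = G/17 + H/17 (L(G, H) = (G + H)/((3 + 5) + 9) = (G + H)/(8 + 9) = (G + H)/17 = (G + H)*(1/17) = G/17 + H/17)
b(5) + L(-17, -13) = 5 + ((1/17)*(-17) + (1/17)*(-13)) = 5 + (-1 - 13/17) = 5 - 30/17 = 55/17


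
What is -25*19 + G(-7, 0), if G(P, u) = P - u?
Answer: -482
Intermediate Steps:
-25*19 + G(-7, 0) = -25*19 + (-7 - 1*0) = -475 + (-7 + 0) = -475 - 7 = -482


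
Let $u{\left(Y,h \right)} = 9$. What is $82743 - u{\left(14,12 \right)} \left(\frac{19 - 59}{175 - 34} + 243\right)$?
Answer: $\frac{3786252}{47} \approx 80559.0$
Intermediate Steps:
$82743 - u{\left(14,12 \right)} \left(\frac{19 - 59}{175 - 34} + 243\right) = 82743 - 9 \left(\frac{19 - 59}{175 - 34} + 243\right) = 82743 - 9 \left(- \frac{40}{141} + 243\right) = 82743 - 9 \cdot \frac{34223}{141} = 82743 - \frac{102669}{47} = \frac{3786252}{47}$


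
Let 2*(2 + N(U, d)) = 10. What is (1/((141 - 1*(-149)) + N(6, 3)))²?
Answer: 1/85849 ≈ 1.1648e-5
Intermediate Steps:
N(U, d) = 3 (N(U, d) = -2 + (½)*10 = -2 + 5 = 3)
(1/((141 - 1*(-149)) + N(6, 3)))² = (1/((141 - 1*(-149)) + 3))² = (1/((141 + 149) + 3))² = (1/(290 + 3))² = (1/293)² = 1/85849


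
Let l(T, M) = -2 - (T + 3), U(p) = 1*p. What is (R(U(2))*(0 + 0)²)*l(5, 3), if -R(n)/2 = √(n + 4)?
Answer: 0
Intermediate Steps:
U(p) = p
R(n) = -2*√(4 + n) (R(n) = -2*√(n + 4) = -2*√(4 + n))
l(T, M) = -5 - T (l(T, M) = -2 - (3 + T) = -2 + (-3 - T) = -5 - T)
(R(U(2))*(0 + 0)²)*l(5, 3) = ((-2*√(4 + 2))*(0 + 0)²)*(-5 - 1*5) = (-2*√6*0²)*(-5 - 5) = (-2*√6*0)*(-10) = 0*(-10) = 0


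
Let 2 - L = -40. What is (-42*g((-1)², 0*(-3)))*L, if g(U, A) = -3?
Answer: 5292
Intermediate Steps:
L = 42 (L = 2 - 1*(-40) = 2 + 40 = 42)
(-42*g((-1)², 0*(-3)))*L = -42*(-3)*42 = 126*42 = 5292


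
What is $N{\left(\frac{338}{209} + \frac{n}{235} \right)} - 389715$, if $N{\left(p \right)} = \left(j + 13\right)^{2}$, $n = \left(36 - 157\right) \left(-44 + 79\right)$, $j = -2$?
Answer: $-389594$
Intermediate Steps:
$n = -4235$ ($n = \left(-121\right) 35 = -4235$)
$N{\left(p \right)} = 121$ ($N{\left(p \right)} = \left(-2 + 13\right)^{2} = 11^{2} = 121$)
$N{\left(\frac{338}{209} + \frac{n}{235} \right)} - 389715 = 121 - 389715 = -389594$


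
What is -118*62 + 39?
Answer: -7277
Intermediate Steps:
-118*62 + 39 = -7316 + 39 = -7277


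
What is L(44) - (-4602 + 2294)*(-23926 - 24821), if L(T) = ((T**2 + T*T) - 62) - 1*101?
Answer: -112504367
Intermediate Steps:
L(T) = -163 + 2*T**2 (L(T) = ((T**2 + T**2) - 62) - 101 = (2*T**2 - 62) - 101 = (-62 + 2*T**2) - 101 = -163 + 2*T**2)
L(44) - (-4602 + 2294)*(-23926 - 24821) = (-163 + 2*44**2) - (-4602 + 2294)*(-23926 - 24821) = (-163 + 2*1936) - (-2308)*(-48747) = (-163 + 3872) - 1*112508076 = 3709 - 112508076 = -112504367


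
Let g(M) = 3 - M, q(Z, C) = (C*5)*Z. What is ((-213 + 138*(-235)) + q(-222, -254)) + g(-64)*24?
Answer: 250905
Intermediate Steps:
q(Z, C) = 5*C*Z (q(Z, C) = (5*C)*Z = 5*C*Z)
((-213 + 138*(-235)) + q(-222, -254)) + g(-64)*24 = ((-213 + 138*(-235)) + 5*(-254)*(-222)) + (3 - 1*(-64))*24 = ((-213 - 32430) + 281940) + (3 + 64)*24 = (-32643 + 281940) + 67*24 = 249297 + 1608 = 250905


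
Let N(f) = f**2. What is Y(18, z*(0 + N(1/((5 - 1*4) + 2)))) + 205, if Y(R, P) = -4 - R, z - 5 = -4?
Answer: 183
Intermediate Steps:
z = 1 (z = 5 - 4 = 1)
Y(18, z*(0 + N(1/((5 - 1*4) + 2)))) + 205 = (-4 - 1*18) + 205 = (-4 - 18) + 205 = -22 + 205 = 183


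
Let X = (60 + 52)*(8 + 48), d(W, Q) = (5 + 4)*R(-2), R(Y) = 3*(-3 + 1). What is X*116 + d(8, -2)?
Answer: 727498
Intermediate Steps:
R(Y) = -6 (R(Y) = 3*(-2) = -6)
d(W, Q) = -54 (d(W, Q) = (5 + 4)*(-6) = 9*(-6) = -54)
X = 6272 (X = 112*56 = 6272)
X*116 + d(8, -2) = 6272*116 - 54 = 727552 - 54 = 727498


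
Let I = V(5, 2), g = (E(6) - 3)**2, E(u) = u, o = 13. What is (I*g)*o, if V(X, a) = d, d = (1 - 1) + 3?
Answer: 351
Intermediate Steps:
d = 3 (d = 0 + 3 = 3)
g = 9 (g = (6 - 3)**2 = 3**2 = 9)
V(X, a) = 3
I = 3
(I*g)*o = (3*9)*13 = 27*13 = 351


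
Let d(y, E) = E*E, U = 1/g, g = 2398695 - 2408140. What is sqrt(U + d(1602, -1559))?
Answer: 2*sqrt(54204602450145)/9445 ≈ 1559.0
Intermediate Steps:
g = -9445
U = -1/9445 (U = 1/(-9445) = -1/9445 ≈ -0.00010588)
d(y, E) = E**2
sqrt(U + d(1602, -1559)) = sqrt(-1/9445 + (-1559)**2) = sqrt(-1/9445 + 2430481) = sqrt(22955893044/9445) = 2*sqrt(54204602450145)/9445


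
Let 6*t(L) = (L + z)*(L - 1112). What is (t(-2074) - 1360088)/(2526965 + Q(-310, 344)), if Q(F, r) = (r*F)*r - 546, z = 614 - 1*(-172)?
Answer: 676160/34157741 ≈ 0.019795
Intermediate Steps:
z = 786 (z = 614 + 172 = 786)
Q(F, r) = -546 + F*r² (Q(F, r) = (F*r)*r - 546 = F*r² - 546 = -546 + F*r²)
t(L) = (-1112 + L)*(786 + L)/6 (t(L) = ((L + 786)*(L - 1112))/6 = ((786 + L)*(-1112 + L))/6 = ((-1112 + L)*(786 + L))/6 = (-1112 + L)*(786 + L)/6)
(t(-2074) - 1360088)/(2526965 + Q(-310, 344)) = ((-145672 - 163/3*(-2074) + (⅙)*(-2074)²) - 1360088)/(2526965 + (-546 - 310*344²)) = ((-145672 + 338062/3 + (⅙)*4301476) - 1360088)/(2526965 + (-546 - 310*118336)) = ((-145672 + 338062/3 + 2150738/3) - 1360088)/(2526965 + (-546 - 36684160)) = (683928 - 1360088)/(2526965 - 36684706) = -676160/(-34157741) = -676160*(-1/34157741) = 676160/34157741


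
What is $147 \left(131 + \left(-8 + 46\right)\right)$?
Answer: $24843$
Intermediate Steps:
$147 \left(131 + \left(-8 + 46\right)\right) = 147 \left(131 + 38\right) = 147 \cdot 169 = 24843$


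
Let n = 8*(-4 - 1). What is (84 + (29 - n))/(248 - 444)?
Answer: -153/196 ≈ -0.78061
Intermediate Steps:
n = -40 (n = 8*(-5) = -40)
(84 + (29 - n))/(248 - 444) = (84 + (29 - 1*(-40)))/(248 - 444) = (84 + (29 + 40))/(-196) = (84 + 69)*(-1/196) = 153*(-1/196) = -153/196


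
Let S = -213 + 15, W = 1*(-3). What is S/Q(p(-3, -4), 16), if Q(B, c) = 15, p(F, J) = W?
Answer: -66/5 ≈ -13.200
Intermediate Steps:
W = -3
p(F, J) = -3
S = -198
S/Q(p(-3, -4), 16) = -198/15 = -198*1/15 = -66/5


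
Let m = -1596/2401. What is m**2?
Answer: 51984/117649 ≈ 0.44186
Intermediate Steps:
m = -228/343 (m = -1596*1/2401 = -228/343 ≈ -0.66472)
m**2 = (-228/343)**2 = 51984/117649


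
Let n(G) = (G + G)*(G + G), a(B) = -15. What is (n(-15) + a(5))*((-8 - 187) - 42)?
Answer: -209745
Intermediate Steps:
n(G) = 4*G² (n(G) = (2*G)*(2*G) = 4*G²)
(n(-15) + a(5))*((-8 - 187) - 42) = (4*(-15)² - 15)*((-8 - 187) - 42) = (4*225 - 15)*(-195 - 42) = (900 - 15)*(-237) = 885*(-237) = -209745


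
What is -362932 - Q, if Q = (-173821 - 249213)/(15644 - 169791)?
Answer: -55945302038/154147 ≈ -3.6293e+5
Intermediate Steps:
Q = 423034/154147 (Q = -423034/(-154147) = -423034*(-1/154147) = 423034/154147 ≈ 2.7444)
-362932 - Q = -362932 - 1*423034/154147 = -362932 - 423034/154147 = -55945302038/154147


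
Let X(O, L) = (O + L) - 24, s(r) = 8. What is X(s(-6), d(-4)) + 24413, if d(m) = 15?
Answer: 24412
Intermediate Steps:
X(O, L) = -24 + L + O (X(O, L) = (L + O) - 24 = -24 + L + O)
X(s(-6), d(-4)) + 24413 = (-24 + 15 + 8) + 24413 = -1 + 24413 = 24412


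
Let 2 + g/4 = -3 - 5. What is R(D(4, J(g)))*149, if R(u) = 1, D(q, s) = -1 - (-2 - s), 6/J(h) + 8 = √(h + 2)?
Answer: 149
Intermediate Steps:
g = -40 (g = -8 + 4*(-3 - 5) = -8 + 4*(-8) = -8 - 32 = -40)
J(h) = 6/(-8 + √(2 + h)) (J(h) = 6/(-8 + √(h + 2)) = 6/(-8 + √(2 + h)))
D(q, s) = 1 + s (D(q, s) = -1 + (2 + s) = 1 + s)
R(D(4, J(g)))*149 = 1*149 = 149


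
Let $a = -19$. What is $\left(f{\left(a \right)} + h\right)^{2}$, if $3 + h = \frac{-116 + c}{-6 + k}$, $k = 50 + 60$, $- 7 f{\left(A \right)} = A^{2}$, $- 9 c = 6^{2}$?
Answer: $\frac{25715041}{8281} \approx 3105.3$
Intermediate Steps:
$c = -4$ ($c = - \frac{6^{2}}{9} = \left(- \frac{1}{9}\right) 36 = -4$)
$f{\left(A \right)} = - \frac{A^{2}}{7}$
$k = 110$
$h = - \frac{54}{13}$ ($h = -3 + \frac{-116 - 4}{-6 + 110} = -3 - \frac{120}{104} = -3 - \frac{15}{13} = - \frac{54}{13} \approx -4.1538$)
$\left(f{\left(a \right)} + h\right)^{2} = \left(- \frac{\left(-19\right)^{2}}{7} - \frac{54}{13}\right)^{2} = \left(\left(- \frac{1}{7}\right) 361 - \frac{54}{13}\right)^{2} = \left(- \frac{361}{7} - \frac{54}{13}\right)^{2} = \left(- \frac{5071}{91}\right)^{2} = \frac{25715041}{8281}$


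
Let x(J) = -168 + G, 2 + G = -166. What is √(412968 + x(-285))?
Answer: 6*√11462 ≈ 642.36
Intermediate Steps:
G = -168 (G = -2 - 166 = -168)
x(J) = -336 (x(J) = -168 - 168 = -336)
√(412968 + x(-285)) = √(412968 - 336) = √412632 = 6*√11462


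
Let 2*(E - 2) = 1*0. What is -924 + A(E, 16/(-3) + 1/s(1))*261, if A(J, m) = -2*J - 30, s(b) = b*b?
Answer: -9798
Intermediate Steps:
s(b) = b²
E = 2 (E = 2 + (1*0)/2 = 2 + (½)*0 = 2 + 0 = 2)
A(J, m) = -30 - 2*J
-924 + A(E, 16/(-3) + 1/s(1))*261 = -924 + (-30 - 2*2)*261 = -924 + (-30 - 4)*261 = -924 - 34*261 = -924 - 8874 = -9798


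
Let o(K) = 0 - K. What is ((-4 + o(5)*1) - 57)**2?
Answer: 4356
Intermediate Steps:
o(K) = -K
((-4 + o(5)*1) - 57)**2 = ((-4 - 1*5*1) - 57)**2 = ((-4 - 5*1) - 57)**2 = ((-4 - 5) - 57)**2 = (-9 - 57)**2 = (-66)**2 = 4356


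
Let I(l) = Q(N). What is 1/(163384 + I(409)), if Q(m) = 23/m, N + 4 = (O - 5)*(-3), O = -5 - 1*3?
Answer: 35/5718463 ≈ 6.1205e-6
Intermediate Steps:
O = -8 (O = -5 - 3 = -8)
N = 35 (N = -4 + (-8 - 5)*(-3) = -4 - 13*(-3) = -4 + 39 = 35)
I(l) = 23/35
1/(163384 + I(409)) = 1/(163384 + 23/35) = 1/(5718463/35) = 35/5718463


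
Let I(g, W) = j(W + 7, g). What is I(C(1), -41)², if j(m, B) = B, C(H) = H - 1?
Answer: 0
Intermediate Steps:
C(H) = -1 + H
I(g, W) = g
I(C(1), -41)² = (-1 + 1)² = 0² = 0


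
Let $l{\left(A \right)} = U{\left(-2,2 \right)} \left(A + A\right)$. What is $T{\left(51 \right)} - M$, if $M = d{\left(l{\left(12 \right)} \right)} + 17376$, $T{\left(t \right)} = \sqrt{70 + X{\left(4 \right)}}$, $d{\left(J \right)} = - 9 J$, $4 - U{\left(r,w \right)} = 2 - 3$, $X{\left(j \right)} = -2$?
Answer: $-16296 + 2 \sqrt{17} \approx -16288.0$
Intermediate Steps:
$U{\left(r,w \right)} = 5$ ($U{\left(r,w \right)} = 4 - \left(2 - 3\right) = 4 - -1 = 4 + 1 = 5$)
$l{\left(A \right)} = 10 A$ ($l{\left(A \right)} = 5 \left(A + A\right) = 5 \cdot 2 A = 10 A$)
$T{\left(t \right)} = 2 \sqrt{17}$ ($T{\left(t \right)} = \sqrt{70 - 2} = \sqrt{68} = 2 \sqrt{17}$)
$M = 16296$ ($M = - 9 \cdot 10 \cdot 12 + 17376 = \left(-9\right) 120 + 17376 = -1080 + 17376 = 16296$)
$T{\left(51 \right)} - M = 2 \sqrt{17} - 16296 = -16296 + 2 \sqrt{17}$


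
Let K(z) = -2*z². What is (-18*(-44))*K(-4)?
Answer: -25344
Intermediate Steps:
(-18*(-44))*K(-4) = (-18*(-44))*(-2*(-4)²) = 792*(-2*16) = 792*(-32) = -25344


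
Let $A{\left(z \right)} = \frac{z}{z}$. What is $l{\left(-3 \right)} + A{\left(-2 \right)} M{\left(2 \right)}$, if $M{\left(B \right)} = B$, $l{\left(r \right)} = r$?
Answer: $-1$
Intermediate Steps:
$A{\left(z \right)} = 1$
$l{\left(-3 \right)} + A{\left(-2 \right)} M{\left(2 \right)} = -3 + 1 \cdot 2 = -3 + 2 = -1$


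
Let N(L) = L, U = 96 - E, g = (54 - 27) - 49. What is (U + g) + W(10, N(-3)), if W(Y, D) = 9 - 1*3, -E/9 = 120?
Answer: 1160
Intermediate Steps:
E = -1080 (E = -9*120 = -1080)
g = -22 (g = 27 - 49 = -22)
U = 1176 (U = 96 - 1*(-1080) = 96 + 1080 = 1176)
W(Y, D) = 6 (W(Y, D) = 9 - 3 = 6)
(U + g) + W(10, N(-3)) = (1176 - 22) + 6 = 1154 + 6 = 1160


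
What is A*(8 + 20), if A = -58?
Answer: -1624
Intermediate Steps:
A*(8 + 20) = -58*(8 + 20) = -58*28 = -1624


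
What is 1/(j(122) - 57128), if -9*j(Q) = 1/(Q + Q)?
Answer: -2196/125453089 ≈ -1.7505e-5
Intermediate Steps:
j(Q) = -1/(18*Q) (j(Q) = -1/(9*(Q + Q)) = -1/(2*Q)/9 = -1/(18*Q))
1/(j(122) - 57128) = 1/(-1/18/122 - 57128) = 1/(-1/18*1/122 - 57128) = 1/(-1/2196 - 57128) = 1/(-125453089/2196) = -2196/125453089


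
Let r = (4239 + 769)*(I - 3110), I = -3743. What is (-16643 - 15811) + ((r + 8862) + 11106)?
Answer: -34332310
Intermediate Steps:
r = -34319824 (r = (4239 + 769)*(-3743 - 3110) = 5008*(-6853) = -34319824)
(-16643 - 15811) + ((r + 8862) + 11106) = (-16643 - 15811) + ((-34319824 + 8862) + 11106) = -32454 + (-34310962 + 11106) = -32454 - 34299856 = -34332310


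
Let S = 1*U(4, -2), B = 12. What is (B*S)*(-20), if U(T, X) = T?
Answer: -960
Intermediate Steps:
S = 4 (S = 1*4 = 4)
(B*S)*(-20) = (12*4)*(-20) = 48*(-20) = -960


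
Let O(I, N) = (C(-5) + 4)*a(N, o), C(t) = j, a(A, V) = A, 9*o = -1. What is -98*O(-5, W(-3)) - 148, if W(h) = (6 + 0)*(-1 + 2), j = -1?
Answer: -1912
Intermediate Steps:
o = -⅑ (o = (⅑)*(-1) = -⅑ ≈ -0.11111)
W(h) = 6 (W(h) = 6*1 = 6)
C(t) = -1
O(I, N) = 3*N (O(I, N) = (-1 + 4)*N = 3*N)
-98*O(-5, W(-3)) - 148 = -294*6 - 148 = -98*18 - 148 = -1764 - 148 = -1912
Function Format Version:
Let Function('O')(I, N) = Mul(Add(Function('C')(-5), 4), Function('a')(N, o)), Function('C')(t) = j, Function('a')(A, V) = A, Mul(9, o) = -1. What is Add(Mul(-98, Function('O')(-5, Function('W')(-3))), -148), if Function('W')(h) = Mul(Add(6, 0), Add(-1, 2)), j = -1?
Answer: -1912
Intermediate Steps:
o = Rational(-1, 9) (o = Mul(Rational(1, 9), -1) = Rational(-1, 9) ≈ -0.11111)
Function('W')(h) = 6 (Function('W')(h) = Mul(6, 1) = 6)
Function('C')(t) = -1
Function('O')(I, N) = Mul(3, N) (Function('O')(I, N) = Mul(Add(-1, 4), N) = Mul(3, N))
Add(Mul(-98, Function('O')(-5, Function('W')(-3))), -148) = Add(Mul(-98, Mul(3, 6)), -148) = Add(Mul(-98, 18), -148) = Add(-1764, -148) = -1912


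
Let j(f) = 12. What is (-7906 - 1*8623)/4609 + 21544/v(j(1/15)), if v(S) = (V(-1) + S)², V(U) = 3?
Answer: 95577271/1037025 ≈ 92.165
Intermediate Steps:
v(S) = (3 + S)²
(-7906 - 1*8623)/4609 + 21544/v(j(1/15)) = (-7906 - 1*8623)/4609 + 21544/((3 + 12)²) = (-7906 - 8623)*(1/4609) + 21544/(15²) = -16529*1/4609 + 21544/225 = -16529/4609 + 21544*(1/225) = -16529/4609 + 21544/225 = 95577271/1037025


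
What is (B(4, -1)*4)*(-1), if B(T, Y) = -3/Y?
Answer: -12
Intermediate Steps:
(B(4, -1)*4)*(-1) = (-3/(-1)*4)*(-1) = (-3*(-1)*4)*(-1) = (3*4)*(-1) = 12*(-1) = -12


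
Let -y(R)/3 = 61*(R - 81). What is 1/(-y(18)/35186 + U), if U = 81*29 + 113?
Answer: 35186/86616403 ≈ 0.00040623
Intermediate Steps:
y(R) = 14823 - 183*R (y(R) = -183*(R - 81) = -183*(-81 + R) = -3*(-4941 + 61*R) = 14823 - 183*R)
U = 2462 (U = 2349 + 113 = 2462)
1/(-y(18)/35186 + U) = 1/(-(14823 - 183*18)/35186 + 2462) = 1/(-(14823 - 3294)*(1/35186) + 2462) = 1/(-1*11529*(1/35186) + 2462) = 1/(-11529*1/35186 + 2462) = 1/(-11529/35186 + 2462) = 1/(86616403/35186) = 35186/86616403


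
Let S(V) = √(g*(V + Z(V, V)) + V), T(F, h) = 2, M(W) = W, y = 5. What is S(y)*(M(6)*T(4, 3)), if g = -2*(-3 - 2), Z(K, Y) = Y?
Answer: 12*√105 ≈ 122.96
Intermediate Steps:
g = 10 (g = -2*(-5) = 10)
S(V) = √21*√V (S(V) = √(10*(V + V) + V) = √(10*(2*V) + V) = √(20*V + V) = √(21*V) = √21*√V)
S(y)*(M(6)*T(4, 3)) = (√21*√5)*(6*2) = √105*12 = 12*√105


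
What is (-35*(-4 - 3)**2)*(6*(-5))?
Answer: 51450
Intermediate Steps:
(-35*(-4 - 3)**2)*(6*(-5)) = -35*(-7)**2*(-30) = -35*49*(-30) = -1715*(-30) = 51450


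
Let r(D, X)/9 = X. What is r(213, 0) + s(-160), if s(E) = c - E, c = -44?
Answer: 116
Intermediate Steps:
s(E) = -44 - E
r(D, X) = 9*X
r(213, 0) + s(-160) = 9*0 + (-44 - 1*(-160)) = 0 + (-44 + 160) = 0 + 116 = 116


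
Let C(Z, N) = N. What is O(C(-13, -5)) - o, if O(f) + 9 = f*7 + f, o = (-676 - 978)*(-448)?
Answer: -741041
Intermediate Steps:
o = 740992 (o = -1654*(-448) = 740992)
O(f) = -9 + 8*f (O(f) = -9 + (f*7 + f) = -9 + (7*f + f) = -9 + 8*f)
O(C(-13, -5)) - o = (-9 + 8*(-5)) - 1*740992 = (-9 - 40) - 740992 = -49 - 740992 = -741041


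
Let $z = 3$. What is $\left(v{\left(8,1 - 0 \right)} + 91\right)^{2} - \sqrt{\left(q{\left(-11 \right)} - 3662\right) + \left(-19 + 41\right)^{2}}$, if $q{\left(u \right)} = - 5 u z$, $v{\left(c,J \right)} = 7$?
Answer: $9604 - i \sqrt{3013} \approx 9604.0 - 54.891 i$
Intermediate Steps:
$q{\left(u \right)} = - 15 u$ ($q{\left(u \right)} = - 5 u 3 = - 15 u$)
$\left(v{\left(8,1 - 0 \right)} + 91\right)^{2} - \sqrt{\left(q{\left(-11 \right)} - 3662\right) + \left(-19 + 41\right)^{2}} = \left(7 + 91\right)^{2} - \sqrt{\left(\left(-15\right) \left(-11\right) - 3662\right) + \left(-19 + 41\right)^{2}} = 98^{2} - \sqrt{\left(165 - 3662\right) + 22^{2}} = 9604 - \sqrt{-3497 + 484} = 9604 - \sqrt{-3013} = 9604 - i \sqrt{3013}$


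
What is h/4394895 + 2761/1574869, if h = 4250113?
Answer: 6705505515292/6921383893755 ≈ 0.96881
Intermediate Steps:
h/4394895 + 2761/1574869 = 4250113/4394895 + 2761/1574869 = 6705505515292/6921383893755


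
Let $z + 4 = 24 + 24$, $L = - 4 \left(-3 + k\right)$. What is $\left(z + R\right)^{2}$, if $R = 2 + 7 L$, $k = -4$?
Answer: $58564$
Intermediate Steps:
$L = 28$ ($L = - 4 \left(-3 - 4\right) = \left(-4\right) \left(-7\right) = 28$)
$z = 44$ ($z = -4 + \left(24 + 24\right) = -4 + 48 = 44$)
$R = 198$ ($R = 2 + 7 \cdot 28 = 2 + 196 = 198$)
$\left(z + R\right)^{2} = \left(44 + 198\right)^{2} = 242^{2} = 58564$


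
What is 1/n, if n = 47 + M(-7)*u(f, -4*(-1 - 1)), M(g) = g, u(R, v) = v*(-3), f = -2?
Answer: 1/215 ≈ 0.0046512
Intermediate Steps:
u(R, v) = -3*v
n = 215 (n = 47 - (-21)*(-4*(-1 - 1)) = 47 - (-21)*(-4*(-2)) = 47 - (-21)*8 = 47 - 7*(-24) = 47 + 168 = 215)
1/n = 1/215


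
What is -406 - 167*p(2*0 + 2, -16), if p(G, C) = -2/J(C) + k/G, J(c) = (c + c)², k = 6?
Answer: -464217/512 ≈ -906.67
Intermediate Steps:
J(c) = 4*c² (J(c) = (2*c)² = 4*c²)
p(G, C) = 6/G - 1/(2*C²) (p(G, C) = -2*1/(4*C²) + 6/G = -1/(2*C²) + 6/G = 6/G - 1/(2*C²))
-406 - 167*p(2*0 + 2, -16) = -406 - 167*(6/(2*0 + 2) - ½/(-16)²) = -406 - 167*(6/(0 + 2) - ½*1/256) = -406 - 167*(6/2 - 1/512) = -406 - 167*(6*(½) - 1/512) = -406 - 167*(3 - 1/512) = -406 - 167*1535/512 = -406 - 256345/512 = -464217/512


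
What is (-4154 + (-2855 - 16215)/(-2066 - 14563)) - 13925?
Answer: -300616621/16629 ≈ -18078.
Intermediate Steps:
(-4154 + (-2855 - 16215)/(-2066 - 14563)) - 13925 = (-4154 - 19070/(-16629)) - 13925 = (-4154 - 19070*(-1/16629)) - 13925 = (-4154 + 19070/16629) - 13925 = -69057796/16629 - 13925 = -300616621/16629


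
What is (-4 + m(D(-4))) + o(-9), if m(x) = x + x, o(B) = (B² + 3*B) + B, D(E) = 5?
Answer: 51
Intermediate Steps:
o(B) = B² + 4*B
m(x) = 2*x
(-4 + m(D(-4))) + o(-9) = (-4 + 2*5) - 9*(4 - 9) = (-4 + 10) - 9*(-5) = 6 + 45 = 51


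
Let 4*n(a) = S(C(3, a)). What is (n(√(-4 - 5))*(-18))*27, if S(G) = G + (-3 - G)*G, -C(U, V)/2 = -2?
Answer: 2916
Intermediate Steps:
C(U, V) = 4 (C(U, V) = -2*(-2) = 4)
S(G) = G + G*(-3 - G)
n(a) = -6 (n(a) = (-1*4*(2 + 4))/4 = (-1*4*6)/4 = (¼)*(-24) = -6)
(n(√(-4 - 5))*(-18))*27 = -6*(-18)*27 = 108*27 = 2916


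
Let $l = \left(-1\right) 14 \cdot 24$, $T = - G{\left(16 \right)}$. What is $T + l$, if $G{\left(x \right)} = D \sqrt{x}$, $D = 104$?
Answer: $-752$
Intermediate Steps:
$G{\left(x \right)} = 104 \sqrt{x}$
$T = -416$ ($T = - 104 \sqrt{16} = - 104 \cdot 4 = \left(-1\right) 416 = -416$)
$l = -336$ ($l = \left(-14\right) 24 = -336$)
$T + l = -416 - 336 = -752$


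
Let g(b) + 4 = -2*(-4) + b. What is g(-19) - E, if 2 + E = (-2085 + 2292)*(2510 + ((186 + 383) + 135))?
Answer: -665311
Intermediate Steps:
E = 665296 (E = -2 + (-2085 + 2292)*(2510 + ((186 + 383) + 135)) = -2 + 207*(2510 + (569 + 135)) = -2 + 207*(2510 + 704) = -2 + 207*3214 = -2 + 665298 = 665296)
g(b) = 4 + b (g(b) = -4 + (-2*(-4) + b) = -4 + (8 + b) = 4 + b)
g(-19) - E = (4 - 19) - 1*665296 = -15 - 665296 = -665311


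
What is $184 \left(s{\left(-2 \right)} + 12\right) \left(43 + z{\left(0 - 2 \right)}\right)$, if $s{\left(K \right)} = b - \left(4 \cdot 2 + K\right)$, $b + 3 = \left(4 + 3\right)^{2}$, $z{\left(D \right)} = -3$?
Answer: $382720$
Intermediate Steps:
$b = 46$ ($b = -3 + \left(4 + 3\right)^{2} = -3 + 7^{2} = -3 + 49 = 46$)
$s{\left(K \right)} = 38 - K$ ($s{\left(K \right)} = 46 - \left(4 \cdot 2 + K\right) = 46 - \left(8 + K\right) = 38 - K$)
$184 \left(s{\left(-2 \right)} + 12\right) \left(43 + z{\left(0 - 2 \right)}\right) = 184 \left(\left(38 - -2\right) + 12\right) \left(43 - 3\right) = 184 \left(\left(38 + 2\right) + 12\right) 40 = 184 \left(40 + 12\right) 40 = 184 \cdot 52 \cdot 40 = 184 \cdot 2080 = 382720$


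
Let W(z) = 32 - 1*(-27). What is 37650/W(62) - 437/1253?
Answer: 47149667/73927 ≈ 637.79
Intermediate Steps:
W(z) = 59 (W(z) = 32 + 27 = 59)
37650/W(62) - 437/1253 = 37650/59 - 437/1253 = 47149667/73927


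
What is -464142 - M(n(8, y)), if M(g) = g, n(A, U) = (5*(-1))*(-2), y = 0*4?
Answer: -464152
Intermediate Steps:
y = 0
n(A, U) = 10 (n(A, U) = -5*(-2) = 10)
-464142 - M(n(8, y)) = -464142 - 1*10 = -464142 - 10 = -464152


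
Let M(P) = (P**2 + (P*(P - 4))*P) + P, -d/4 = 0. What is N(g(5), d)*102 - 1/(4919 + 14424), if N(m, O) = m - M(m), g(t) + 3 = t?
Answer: 7891943/19343 ≈ 408.00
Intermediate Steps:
d = 0 (d = -4*0 = 0)
M(P) = P + P**2 + P**2*(-4 + P) (M(P) = (P**2 + (P*(-4 + P))*P) + P = (P**2 + P**2*(-4 + P)) + P = P + P**2 + P**2*(-4 + P))
g(t) = -3 + t
N(m, O) = m - m*(1 + m**2 - 3*m)
N(g(5), d)*102 - 1/(4919 + 14424) = ((-3 + 5)**2*(3 - (-3 + 5)))*102 - 1/(4919 + 14424) = (2**2*(3 - 1*2))*102 - 1/19343 = (4*(3 - 2))*102 - 1*1/19343 = (4*1)*102 - 1/19343 = 4*102 - 1/19343 = 408 - 1/19343 = 7891943/19343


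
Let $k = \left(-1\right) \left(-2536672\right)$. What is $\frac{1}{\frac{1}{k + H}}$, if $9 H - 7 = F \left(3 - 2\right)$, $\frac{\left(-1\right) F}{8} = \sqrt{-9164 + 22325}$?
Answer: $\frac{22830055}{9} - \frac{8 \sqrt{13161}}{9} \approx 2.5366 \cdot 10^{6}$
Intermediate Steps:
$F = - 8 \sqrt{13161}$ ($F = - 8 \sqrt{-9164 + 22325} = - 8 \sqrt{13161} \approx -917.77$)
$k = 2536672$
$H = \frac{7}{9} - \frac{8 \sqrt{13161}}{9}$ ($H = \frac{7}{9} + \frac{- 8 \sqrt{13161} \left(3 - 2\right)}{9} = \frac{7}{9} + \frac{- 8 \sqrt{13161} \cdot 1}{9} = \frac{7}{9} + \frac{\left(-8\right) \sqrt{13161}}{9} = \frac{7}{9} - \frac{8 \sqrt{13161}}{9} \approx -101.2$)
$\frac{1}{\frac{1}{k + H}} = \frac{1}{\frac{1}{2536672 + \left(\frac{7}{9} - \frac{8 \sqrt{13161}}{9}\right)}} = \frac{1}{\frac{1}{\frac{22830055}{9} - \frac{8 \sqrt{13161}}{9}}} = \frac{22830055}{9} - \frac{8 \sqrt{13161}}{9}$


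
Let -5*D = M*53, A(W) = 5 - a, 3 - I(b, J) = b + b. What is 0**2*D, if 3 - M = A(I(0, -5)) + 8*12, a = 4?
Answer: 0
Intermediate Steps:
I(b, J) = 3 - 2*b (I(b, J) = 3 - (b + b) = 3 - 2*b)
A(W) = 1 (A(W) = 5 - 1*4 = 5 - 4 = 1)
M = -94 (M = 3 - (1 + 8*12) = 3 - (1 + 96) = 3 - 1*97 = 3 - 97 = -94)
D = 4982/5 (D = -(-94)*53/5 = -1/5*(-4982) = 4982/5 ≈ 996.40)
0**2*D = 0**2*(4982/5) = 0*(4982/5) = 0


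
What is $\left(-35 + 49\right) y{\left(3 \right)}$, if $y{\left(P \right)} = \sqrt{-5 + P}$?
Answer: $14 i \sqrt{2} \approx 19.799 i$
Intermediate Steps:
$\left(-35 + 49\right) y{\left(3 \right)} = \left(-35 + 49\right) \sqrt{-5 + 3} = 14 \sqrt{-2} = 14 i \sqrt{2}$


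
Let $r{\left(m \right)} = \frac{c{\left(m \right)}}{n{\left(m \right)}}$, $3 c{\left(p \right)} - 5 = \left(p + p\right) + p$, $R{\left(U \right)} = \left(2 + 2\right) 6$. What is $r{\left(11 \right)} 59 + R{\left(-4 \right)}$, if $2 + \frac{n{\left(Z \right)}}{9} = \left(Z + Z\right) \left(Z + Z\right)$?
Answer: $\frac{157289}{6507} \approx 24.172$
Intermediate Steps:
$R{\left(U \right)} = 24$ ($R{\left(U \right)} = 4 \cdot 6 = 24$)
$n{\left(Z \right)} = -18 + 36 Z^{2}$ ($n{\left(Z \right)} = -18 + 9 \left(Z + Z\right) \left(Z + Z\right) = -18 + 9 \cdot 2 Z 2 Z = -18 + 9 \cdot 4 Z^{2} = -18 + 36 Z^{2}$)
$c{\left(p \right)} = \frac{5}{3} + p$ ($c{\left(p \right)} = \frac{5}{3} + \frac{\left(p + p\right) + p}{3} = \frac{5}{3} + \frac{2 p + p}{3} = \frac{5}{3} + \frac{3 p}{3} = \frac{5}{3} + p$)
$r{\left(m \right)} = \frac{\frac{5}{3} + m}{-18 + 36 m^{2}}$
$r{\left(11 \right)} 59 + R{\left(-4 \right)} = \frac{5 + 3 \cdot 11}{54 \left(-1 + 2 \cdot 11^{2}\right)} 59 + 24 = \frac{5 + 33}{54 \left(-1 + 2 \cdot 121\right)} 59 + 24 = \frac{1}{54} \frac{1}{-1 + 242} \cdot 38 \cdot 59 + 24 = \frac{1}{54} \cdot \frac{1}{241} \cdot 38 \cdot 59 + 24 = \frac{19}{6507} \cdot 59 + 24 = \frac{1121}{6507} + 24 = \frac{157289}{6507}$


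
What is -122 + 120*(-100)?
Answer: -12122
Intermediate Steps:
-122 + 120*(-100) = -122 - 12000 = -12122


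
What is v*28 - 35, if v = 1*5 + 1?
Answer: 133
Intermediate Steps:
v = 6 (v = 5 + 1 = 6)
v*28 - 35 = 6*28 - 35 = 168 - 35 = 133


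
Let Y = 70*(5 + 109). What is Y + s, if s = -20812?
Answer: -12832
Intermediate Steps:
Y = 7980 (Y = 70*114 = 7980)
Y + s = 7980 - 20812 = -12832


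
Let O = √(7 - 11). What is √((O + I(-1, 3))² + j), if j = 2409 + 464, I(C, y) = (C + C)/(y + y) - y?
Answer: √(25921 - 120*I)/3 ≈ 53.667 - 0.12422*I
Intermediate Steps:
I(C, y) = -y + C/y (I(C, y) = (2*C)/((2*y)) - y = (2*C)*(1/(2*y)) - y = C/y - y = -y + C/y)
O = 2*I (O = √(-4) = 2*I ≈ 2.0*I)
j = 2873
√((O + I(-1, 3))² + j) = √((2*I + (-1*3 - 1/3))² + 2873) = √((2*I + (-3 - 1*⅓))² + 2873) = √((2*I + (-3 - ⅓))² + 2873) = √((2*I - 10/3)² + 2873) = √((-10/3 + 2*I)² + 2873) = √(2873 + (-10/3 + 2*I)²)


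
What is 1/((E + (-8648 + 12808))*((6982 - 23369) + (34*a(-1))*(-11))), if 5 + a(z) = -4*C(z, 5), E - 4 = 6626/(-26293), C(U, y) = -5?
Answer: -26293/2408174939722 ≈ -1.0918e-8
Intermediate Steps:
E = 98546/26293 (E = 4 + 6626/(-26293) = 4 + 6626*(-1/26293) = 4 - 6626/26293 = 98546/26293 ≈ 3.7480)
a(z) = 15 (a(z) = -5 - 4*(-5) = -5 + 20 = 15)
1/((E + (-8648 + 12808))*((6982 - 23369) + (34*a(-1))*(-11))) = 1/((98546/26293 + (-8648 + 12808))*((6982 - 23369) + (34*15)*(-11))) = 1/((98546/26293 + 4160)*(-16387 + 510*(-11))) = 1/(109477426*(-16387 - 5610)/26293) = 1/((109477426/26293)*(-21997)) = 1/(-2408174939722/26293) = -26293/2408174939722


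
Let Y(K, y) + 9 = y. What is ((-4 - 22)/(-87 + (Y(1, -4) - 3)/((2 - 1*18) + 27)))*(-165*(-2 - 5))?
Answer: 47190/139 ≈ 339.50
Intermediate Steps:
Y(K, y) = -9 + y
((-4 - 22)/(-87 + (Y(1, -4) - 3)/((2 - 1*18) + 27)))*(-165*(-2 - 5)) = ((-4 - 22)/(-87 + ((-9 - 4) - 3)/((2 - 1*18) + 27)))*(-165*(-2 - 5)) = (-26/(-87 + (-13 - 3)/((2 - 18) + 27)))*(-165*(-7)) = -26/(-87 - 16/(-16 + 27))*1155 = -26/(-87 - 16/11)*1155 = -26/(-973/11)*1155 = -26*(-11/973)*1155 = (286/973)*1155 = 47190/139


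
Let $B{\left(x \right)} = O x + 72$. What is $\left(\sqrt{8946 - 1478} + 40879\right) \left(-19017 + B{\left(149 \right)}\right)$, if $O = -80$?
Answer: $-1261730335 - 61730 \sqrt{1867} \approx -1.2644 \cdot 10^{9}$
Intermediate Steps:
$B{\left(x \right)} = 72 - 80 x$ ($B{\left(x \right)} = - 80 x + 72 = 72 - 80 x$)
$\left(\sqrt{8946 - 1478} + 40879\right) \left(-19017 + B{\left(149 \right)}\right) = \left(\sqrt{8946 - 1478} + 40879\right) \left(-19017 + \left(72 - 11920\right)\right) = \left(\sqrt{7468} + 40879\right) \left(-19017 + \left(72 - 11920\right)\right) = \left(2 \sqrt{1867} + 40879\right) \left(-19017 - 11848\right) = \left(40879 + 2 \sqrt{1867}\right) \left(-30865\right) = -1261730335 - 61730 \sqrt{1867}$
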